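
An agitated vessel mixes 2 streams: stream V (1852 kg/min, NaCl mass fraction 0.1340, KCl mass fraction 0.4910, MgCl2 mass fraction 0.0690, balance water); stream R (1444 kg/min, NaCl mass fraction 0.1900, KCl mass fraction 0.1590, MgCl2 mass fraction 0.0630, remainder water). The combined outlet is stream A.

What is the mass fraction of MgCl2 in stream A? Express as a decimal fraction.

Total flow out = 1852 + 1444 = 3296 kg/min.
MgCl2 in = 1852×0.069 + 1444×0.063 = 218.76 kg/min.
MgCl2 mass fraction in A = 218.76/3296 = 0.0664.

0.0664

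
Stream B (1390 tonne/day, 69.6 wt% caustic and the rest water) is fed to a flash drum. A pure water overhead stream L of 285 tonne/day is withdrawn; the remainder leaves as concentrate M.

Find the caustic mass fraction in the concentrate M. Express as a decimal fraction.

caustic is not removed: 1390×0.696 = 967.44 tonne/day of caustic enters M.
Concentrate = 1390 − 285 = 1105 tonne/day.
Mass fraction = 967.44/1105 = 0.876.

0.876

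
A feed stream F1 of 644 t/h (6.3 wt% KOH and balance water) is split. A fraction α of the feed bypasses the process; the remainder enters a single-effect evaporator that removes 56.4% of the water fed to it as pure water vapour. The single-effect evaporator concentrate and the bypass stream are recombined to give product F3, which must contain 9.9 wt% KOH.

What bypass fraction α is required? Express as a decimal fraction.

All 644×0.063 = 40.572 t/h of KOH reaches F3, so F3 = 40.572/0.099 = 409.82 t/h and vapour = 234.18 t/h.
The evaporator receives (1−α)·644 of feed at 0.937 water and removes 0.564 of that water:
0.564×0.937×(1−α)×644 = 234.18
(1−α) = 234.18/340.33 = 0.6881;  α = 0.3119.

0.312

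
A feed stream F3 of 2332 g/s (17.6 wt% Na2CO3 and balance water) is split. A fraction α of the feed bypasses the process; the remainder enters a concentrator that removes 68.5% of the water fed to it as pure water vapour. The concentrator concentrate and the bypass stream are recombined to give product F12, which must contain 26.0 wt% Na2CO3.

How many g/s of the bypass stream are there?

997.2 g/s

All 2332×0.176 = 410.43 g/s of Na2CO3 reaches F12, so F12 = 410.43/0.260 = 1578.6 g/s and vapour = 753.42 g/s.
The evaporator receives (1−α)·2332 of feed at 0.824 water and removes 0.685 of that water:
0.685×0.824×(1−α)×2332 = 753.42
(1−α) = 753.42/1316.3 = 0.5724;  α = 0.4276.
Bypass flow = 0.4276×2332 = 997.2 g/s.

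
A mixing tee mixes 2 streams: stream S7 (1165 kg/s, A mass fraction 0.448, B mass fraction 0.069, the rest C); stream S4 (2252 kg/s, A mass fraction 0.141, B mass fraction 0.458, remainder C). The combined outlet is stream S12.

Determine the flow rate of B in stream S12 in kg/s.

B out = B in = 1165×0.069 + 2252×0.458 = 1111.8 kg/s.

1112 kg/s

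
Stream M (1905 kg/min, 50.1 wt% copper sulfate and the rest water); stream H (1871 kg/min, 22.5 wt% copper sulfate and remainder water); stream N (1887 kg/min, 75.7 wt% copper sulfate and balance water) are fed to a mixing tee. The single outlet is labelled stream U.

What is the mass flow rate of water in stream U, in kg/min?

water out = water in = 1905×0.499 + 1871×0.775 + 1887×0.243 = 2859.2 kg/min.

2859 kg/min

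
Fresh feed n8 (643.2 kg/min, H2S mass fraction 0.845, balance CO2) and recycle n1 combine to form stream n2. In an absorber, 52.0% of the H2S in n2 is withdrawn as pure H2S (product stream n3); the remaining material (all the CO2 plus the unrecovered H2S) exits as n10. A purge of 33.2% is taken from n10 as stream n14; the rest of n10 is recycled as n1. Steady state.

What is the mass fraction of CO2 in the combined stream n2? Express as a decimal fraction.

0.273

CO2 enters only via n8 and leaves only via the purge: 643.2×0.155 = 0.332×(CO2 in n10), and the absorber passes all CO2, so CO2 in n2 = CO2 in n10 = 300.29 kg/min.
H2S in n2: m_A = 643.2×0.845 + (1−0.332)·(1−0.520)·m_A, so m_A = 543.5/0.6794 = 800.02 kg/min.
n2 = 800.02 + 300.29 = 1100.3 kg/min.
CO2 fraction in n2 = 300.29/1100.3 = 0.273.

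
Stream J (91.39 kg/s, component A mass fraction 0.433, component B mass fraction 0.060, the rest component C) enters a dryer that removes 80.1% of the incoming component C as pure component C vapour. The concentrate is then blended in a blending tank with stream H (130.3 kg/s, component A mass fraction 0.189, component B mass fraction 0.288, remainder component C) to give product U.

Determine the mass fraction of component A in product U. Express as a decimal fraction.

Vapour removed = 0.801×0.507×91.39 = 37.114 kg/s; concentrate = 54.276 kg/s.
component A reaching the mixer = 39.572 (from concentrate) + 130.3×0.189 = 64.199 kg/s.
Product flow = 54.276 + 130.3 = 184.58 kg/s; component A fraction = 0.348.

0.348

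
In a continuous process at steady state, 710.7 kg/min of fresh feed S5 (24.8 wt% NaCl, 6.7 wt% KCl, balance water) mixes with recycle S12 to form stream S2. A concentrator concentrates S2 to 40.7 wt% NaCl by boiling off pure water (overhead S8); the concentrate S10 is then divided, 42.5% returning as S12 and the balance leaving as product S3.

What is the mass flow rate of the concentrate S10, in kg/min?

753.1 kg/min

Overall NaCl balance (none leaves overhead): NaCl in fresh feed = NaCl in product, i.e. 710.7×0.248 = (1−0.425)·S10·0.407.
S10 = 176.25/(0.407×0.575) = 753.14 kg/min.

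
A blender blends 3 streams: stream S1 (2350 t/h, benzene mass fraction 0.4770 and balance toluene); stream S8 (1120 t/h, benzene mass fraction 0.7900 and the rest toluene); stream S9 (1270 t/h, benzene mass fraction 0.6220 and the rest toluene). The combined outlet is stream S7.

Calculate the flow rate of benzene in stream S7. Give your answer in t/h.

benzene out = benzene in = 2350×0.477 + 1120×0.790 + 1270×0.622 = 2795.7 t/h.

2796 t/h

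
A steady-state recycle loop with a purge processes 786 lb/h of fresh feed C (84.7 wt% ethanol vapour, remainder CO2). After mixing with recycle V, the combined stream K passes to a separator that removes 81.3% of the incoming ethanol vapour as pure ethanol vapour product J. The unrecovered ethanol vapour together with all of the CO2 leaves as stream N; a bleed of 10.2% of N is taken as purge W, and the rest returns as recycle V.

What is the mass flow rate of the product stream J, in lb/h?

650.5 lb/h

ethanol vapour in K: m_A = 786×0.847 + (1−0.102)·(1−0.813)·m_A, so m_A = 665.74/0.8321 = 800.1 lb/h.
Product J = 0.813×800.1 = 650.48 lb/h.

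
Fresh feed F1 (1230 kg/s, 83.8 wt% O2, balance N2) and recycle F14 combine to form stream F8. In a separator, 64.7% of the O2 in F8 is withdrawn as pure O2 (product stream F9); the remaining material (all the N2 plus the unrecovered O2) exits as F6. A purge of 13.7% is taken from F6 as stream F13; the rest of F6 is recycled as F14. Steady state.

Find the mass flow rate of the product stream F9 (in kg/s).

959.1 kg/s

O2 in F8: m_A = 1230×0.838 + (1−0.137)·(1−0.647)·m_A, so m_A = 1030.7/0.6954 = 1482.3 kg/s.
Product F9 = 0.647×1482.3 = 959.05 kg/s.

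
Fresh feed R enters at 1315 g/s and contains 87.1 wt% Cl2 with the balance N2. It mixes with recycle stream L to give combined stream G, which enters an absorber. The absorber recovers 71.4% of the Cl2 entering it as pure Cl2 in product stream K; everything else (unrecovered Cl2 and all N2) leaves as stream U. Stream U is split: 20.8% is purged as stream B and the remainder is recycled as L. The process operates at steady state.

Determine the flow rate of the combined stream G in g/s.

N2 enters only via R and leaves only via the purge: 1315×0.129 = 0.208×(N2 in U), and the absorber passes all N2, so N2 in G = N2 in U = 815.55 g/s.
Cl2 in G: m_A = 1315×0.871 + (1−0.208)·(1−0.714)·m_A, so m_A = 1145.4/0.7735 = 1480.8 g/s.
G = 1480.8 + 815.55 = 2296.3 g/s.

2296 g/s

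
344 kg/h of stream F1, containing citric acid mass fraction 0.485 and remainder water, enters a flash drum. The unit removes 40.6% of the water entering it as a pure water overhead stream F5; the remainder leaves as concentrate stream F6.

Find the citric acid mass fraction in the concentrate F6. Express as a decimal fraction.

citric acid is not removed: 344×0.485 = 166.84 kg/h of citric acid enters F6.
water entering = 344×0.515 = 177.16 kg/h; overhead removed = 0.406×177.16 = 71.927 kg/h.
Concentrate = 344 − 71.927 = 272.07 kg/h.
Mass fraction = 166.84/272.07 = 0.613.

0.613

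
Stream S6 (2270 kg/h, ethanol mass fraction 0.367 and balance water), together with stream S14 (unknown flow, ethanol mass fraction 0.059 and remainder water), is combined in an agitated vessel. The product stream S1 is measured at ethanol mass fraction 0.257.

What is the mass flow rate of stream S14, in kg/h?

Let S14 be the unknown flow. Total out = 2270 + S14.
ethanol balance: 833.09 + 0.059·S14 = 0.257·(2270 + S14)
(0.059 − 0.257)·S14 = 0.257×2270 − 833.09 = -249.7
S14 = -249.7 / -0.198 = 1261.1 kg/h

1261 kg/h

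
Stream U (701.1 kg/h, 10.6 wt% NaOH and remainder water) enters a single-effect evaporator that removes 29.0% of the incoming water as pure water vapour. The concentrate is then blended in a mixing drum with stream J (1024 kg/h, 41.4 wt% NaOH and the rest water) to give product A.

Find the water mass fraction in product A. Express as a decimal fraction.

0.677

Vapour removed = 0.290×0.894×701.1 = 181.77 kg/h; concentrate = 519.33 kg/h.
water reaching the mixer = 445.02 (from concentrate) + 1024×0.586 = 1045.1 kg/h.
Product flow = 519.33 + 1024 = 1543.3 kg/h; water fraction = 0.677.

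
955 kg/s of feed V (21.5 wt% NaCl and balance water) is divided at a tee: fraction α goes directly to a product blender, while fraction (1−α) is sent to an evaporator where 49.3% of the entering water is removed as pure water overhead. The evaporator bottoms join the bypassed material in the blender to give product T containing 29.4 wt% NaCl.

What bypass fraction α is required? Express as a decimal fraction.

0.306

All 955×0.215 = 205.32 kg/s of NaCl reaches T, so T = 205.32/0.294 = 698.38 kg/s and vapour = 256.62 kg/s.
The evaporator receives (1−α)·955 of feed at 0.785 water and removes 0.493 of that water:
0.493×0.785×(1−α)×955 = 256.62
(1−α) = 256.62/369.59 = 0.6943;  α = 0.3057.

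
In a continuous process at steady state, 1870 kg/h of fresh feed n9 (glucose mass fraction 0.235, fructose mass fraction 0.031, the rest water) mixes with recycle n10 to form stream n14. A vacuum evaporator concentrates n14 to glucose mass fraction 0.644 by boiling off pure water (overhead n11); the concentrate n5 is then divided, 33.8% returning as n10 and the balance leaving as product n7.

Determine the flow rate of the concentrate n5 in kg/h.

Overall glucose balance (none leaves overhead): glucose in fresh feed = glucose in product, i.e. 1870×0.235 = (1−0.338)·n5·0.644.
n5 = 439.45/(0.644×0.662) = 1030.8 kg/h.

1031 kg/h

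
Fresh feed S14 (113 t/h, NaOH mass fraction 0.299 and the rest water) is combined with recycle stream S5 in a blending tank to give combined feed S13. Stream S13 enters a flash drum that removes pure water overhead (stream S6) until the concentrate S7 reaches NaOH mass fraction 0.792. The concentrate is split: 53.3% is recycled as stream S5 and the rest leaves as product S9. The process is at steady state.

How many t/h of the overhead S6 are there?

Overall NaOH balance (none leaves overhead): NaOH in fresh feed = NaOH in product, i.e. 113×0.299 = (1−0.533)·S7·0.792.
S7 = 33.787/(0.792×0.467) = 91.35 t/h.
Recycle S5 = 0.533×91.35 = 48.689 t/h.
Combined feed S13 = 113 + 48.689 = 161.69 t/h.
Overhead S6 = S13 − S7 = 161.69 − 91.35 = 70.34 t/h.

70.34 t/h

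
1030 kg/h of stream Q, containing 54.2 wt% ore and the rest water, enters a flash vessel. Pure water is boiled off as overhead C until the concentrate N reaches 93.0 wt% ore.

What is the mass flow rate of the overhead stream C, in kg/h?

ore is conserved: 1030×0.542 = 558.26 kg/h all reports to the concentrate.
Concentrate = 558.26/(target fraction) = 600.28 kg/h.
Overhead = 1030 − 600.28 = 429.72 kg/h.

429.7 kg/h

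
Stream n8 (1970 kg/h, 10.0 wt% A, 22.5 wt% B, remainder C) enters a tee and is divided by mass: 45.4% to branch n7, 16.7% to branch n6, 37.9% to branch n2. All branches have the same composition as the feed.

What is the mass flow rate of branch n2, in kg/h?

Branch n2 flow = 0.379×1970 = 746.63 kg/h.

746.6 kg/h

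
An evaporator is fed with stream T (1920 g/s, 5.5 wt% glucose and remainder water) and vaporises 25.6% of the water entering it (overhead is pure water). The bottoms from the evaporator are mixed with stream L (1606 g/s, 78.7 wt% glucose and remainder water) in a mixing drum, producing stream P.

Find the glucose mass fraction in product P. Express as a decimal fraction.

0.447

Vapour removed = 0.256×0.945×1920 = 464.49 g/s; concentrate = 1455.5 g/s.
glucose reaching the mixer = 105.6 (from concentrate) + 1606×0.787 = 1369.5 g/s.
Product flow = 1455.5 + 1606 = 3061.5 g/s; glucose fraction = 0.447.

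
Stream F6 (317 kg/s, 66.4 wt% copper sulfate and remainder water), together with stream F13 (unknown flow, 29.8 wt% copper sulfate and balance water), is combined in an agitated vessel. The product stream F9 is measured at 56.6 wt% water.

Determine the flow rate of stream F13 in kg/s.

536.1 kg/s

Let F13 be the unknown flow. Total out = 317 + F13.
water balance: 106.51 + 0.702·F13 = 0.566·(317 + F13)
(0.702 − 0.566)·F13 = 0.566×317 − 106.51 = 72.91
F13 = 72.91 / 0.136 = 536.1 kg/s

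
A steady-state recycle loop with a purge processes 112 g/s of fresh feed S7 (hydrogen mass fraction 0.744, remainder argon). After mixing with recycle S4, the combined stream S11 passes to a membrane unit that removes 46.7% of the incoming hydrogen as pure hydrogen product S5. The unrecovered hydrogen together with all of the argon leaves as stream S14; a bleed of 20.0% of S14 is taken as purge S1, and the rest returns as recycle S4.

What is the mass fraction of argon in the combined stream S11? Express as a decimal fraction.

0.497

argon enters only via S7 and leaves only via the purge: 112×0.256 = 0.200×(argon in S14), and the membrane unit passes all argon, so argon in S11 = argon in S14 = 143.36 g/s.
hydrogen in S11: m_A = 112×0.744 + (1−0.200)·(1−0.467)·m_A, so m_A = 83.328/0.5736 = 145.27 g/s.
S11 = 145.27 + 143.36 = 288.63 g/s.
argon fraction in S11 = 143.36/288.63 = 0.497.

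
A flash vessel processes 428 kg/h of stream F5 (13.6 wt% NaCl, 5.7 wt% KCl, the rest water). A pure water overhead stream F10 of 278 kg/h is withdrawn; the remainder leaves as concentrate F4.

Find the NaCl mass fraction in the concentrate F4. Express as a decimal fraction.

0.3881

NaCl is not removed: 428×0.136 = 58.208 kg/h of NaCl enters F4.
Concentrate = 428 − 278 = 150 kg/h.
Mass fraction = 58.208/150 = 0.3881.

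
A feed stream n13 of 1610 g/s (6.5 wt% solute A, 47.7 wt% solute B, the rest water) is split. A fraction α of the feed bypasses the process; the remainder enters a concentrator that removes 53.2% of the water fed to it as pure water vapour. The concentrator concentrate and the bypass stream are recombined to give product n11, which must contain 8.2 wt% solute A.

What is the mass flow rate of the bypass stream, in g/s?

All 1610×0.065 = 104.65 g/s of solute A reaches n11, so n11 = 104.65/0.082 = 1276.2 g/s and vapour = 333.78 g/s.
The evaporator receives (1−α)·1610 of feed at 0.458 water and removes 0.532 of that water:
0.532×0.458×(1−α)×1610 = 333.78
(1−α) = 333.78/392.29 = 0.8509;  α = 0.1491.
Bypass flow = 0.1491×1610 = 240.12 g/s.

240.1 g/s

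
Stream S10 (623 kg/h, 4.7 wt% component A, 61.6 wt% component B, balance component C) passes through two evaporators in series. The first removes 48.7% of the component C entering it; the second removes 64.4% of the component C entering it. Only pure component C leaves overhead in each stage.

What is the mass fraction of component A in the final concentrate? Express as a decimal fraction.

component C in feed = 623×0.337 = 209.95 kg/h.
After stage 1: component C left = (1−0.487)×209.95 = 107.7; stream total = 520.75 kg/h.
After stage 2: component C left = (1−0.644)×107.7 = 38.343; final concentrate = 451.39 kg/h.
component A fraction = 29.281/451.39 = 0.0649.

0.0649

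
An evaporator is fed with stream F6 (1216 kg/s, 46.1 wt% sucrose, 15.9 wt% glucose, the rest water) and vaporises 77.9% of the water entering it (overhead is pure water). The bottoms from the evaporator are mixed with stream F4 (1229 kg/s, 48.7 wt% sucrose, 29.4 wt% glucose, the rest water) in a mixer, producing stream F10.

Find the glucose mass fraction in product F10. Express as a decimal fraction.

0.2660

Vapour removed = 0.779×0.380×1216 = 359.96 kg/s; concentrate = 856.04 kg/s.
glucose reaching the mixer = 193.34 (from concentrate) + 1229×0.294 = 554.67 kg/s.
Product flow = 856.04 + 1229 = 2085 kg/s; glucose fraction = 0.2660.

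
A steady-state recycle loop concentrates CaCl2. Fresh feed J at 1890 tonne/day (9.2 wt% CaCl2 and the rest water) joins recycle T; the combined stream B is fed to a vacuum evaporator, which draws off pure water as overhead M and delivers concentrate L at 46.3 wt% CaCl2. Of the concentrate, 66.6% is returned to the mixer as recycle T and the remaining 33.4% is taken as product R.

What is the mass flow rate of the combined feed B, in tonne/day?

Overall CaCl2 balance (none leaves overhead): CaCl2 in fresh feed = CaCl2 in product, i.e. 1890×0.092 = (1−0.666)·L·0.463.
L = 173.88/(0.463×0.334) = 1124.4 tonne/day.
Recycle T = 0.666×1124.4 = 748.85 tonne/day.
Combined feed B = 1890 + 748.85 = 2638.9 tonne/day.

2639 tonne/day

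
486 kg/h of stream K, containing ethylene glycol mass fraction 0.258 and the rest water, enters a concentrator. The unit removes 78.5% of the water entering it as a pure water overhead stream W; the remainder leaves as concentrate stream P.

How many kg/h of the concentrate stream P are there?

water entering = 486×0.742 = 360.61 kg/h; overhead removed = 0.785×360.61 = 283.08 kg/h.
Concentrate = 486 − 283.08 = 202.92 kg/h.

202.9 kg/h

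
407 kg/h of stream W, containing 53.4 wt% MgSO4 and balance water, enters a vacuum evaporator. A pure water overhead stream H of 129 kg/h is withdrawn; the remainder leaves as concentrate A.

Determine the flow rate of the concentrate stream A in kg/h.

Concentrate = 407 − 129 = 278 kg/h.

278 kg/h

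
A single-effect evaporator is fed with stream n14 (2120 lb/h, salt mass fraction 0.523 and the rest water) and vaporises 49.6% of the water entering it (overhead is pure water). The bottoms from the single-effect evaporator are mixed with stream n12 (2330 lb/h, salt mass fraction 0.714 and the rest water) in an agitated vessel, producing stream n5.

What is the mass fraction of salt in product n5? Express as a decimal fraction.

Vapour removed = 0.496×0.477×2120 = 501.58 lb/h; concentrate = 1618.4 lb/h.
salt reaching the mixer = 1108.8 (from concentrate) + 2330×0.714 = 2772.4 lb/h.
Product flow = 1618.4 + 2330 = 3948.4 lb/h; salt fraction = 0.702.

0.702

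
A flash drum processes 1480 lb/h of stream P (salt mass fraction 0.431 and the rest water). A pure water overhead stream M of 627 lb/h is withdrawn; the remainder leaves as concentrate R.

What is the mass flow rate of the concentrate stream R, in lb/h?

Concentrate = 1480 − 627 = 853 lb/h.

853 lb/h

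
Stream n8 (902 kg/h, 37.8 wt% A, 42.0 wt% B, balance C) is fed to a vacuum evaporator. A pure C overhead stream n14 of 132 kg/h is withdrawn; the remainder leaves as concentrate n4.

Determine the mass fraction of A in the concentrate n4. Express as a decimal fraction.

A is not removed: 902×0.378 = 340.96 kg/h of A enters n4.
Concentrate = 902 − 132 = 770 kg/h.
Mass fraction = 340.96/770 = 0.443.

0.443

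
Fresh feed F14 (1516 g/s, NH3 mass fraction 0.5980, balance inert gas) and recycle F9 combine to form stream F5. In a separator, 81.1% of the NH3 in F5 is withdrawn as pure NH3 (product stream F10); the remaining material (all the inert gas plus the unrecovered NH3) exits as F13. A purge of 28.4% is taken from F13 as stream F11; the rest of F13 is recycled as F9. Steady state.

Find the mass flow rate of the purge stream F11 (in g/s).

665.7 g/s

inert gas enters only via F14 and leaves only via the purge: 1516×0.402 = 0.284×(inert gas in F13), and the separator passes all inert gas, so inert gas in F5 = inert gas in F13 = 2145.9 g/s.
NH3 in F5: m_A = 1516×0.598 + (1−0.284)·(1−0.811)·m_A, so m_A = 906.57/0.8647 = 1048.4 g/s.
F13 = (1−0.811)×1048.4 + 2145.9 = 2344 g/s.
Purge F11 = 0.284×2344 = 665.71 g/s.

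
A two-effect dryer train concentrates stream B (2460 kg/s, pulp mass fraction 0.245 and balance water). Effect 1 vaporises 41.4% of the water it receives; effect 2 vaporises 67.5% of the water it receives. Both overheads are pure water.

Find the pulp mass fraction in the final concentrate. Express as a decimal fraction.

water in feed = 2460×0.755 = 1857.3 kg/s.
After stage 1: water left = (1−0.414)×1857.3 = 1088.4; stream total = 1691.1 kg/s.
After stage 2: water left = (1−0.675)×1088.4 = 353.72; final concentrate = 956.42 kg/s.
pulp fraction = 602.7/956.42 = 0.630.

0.630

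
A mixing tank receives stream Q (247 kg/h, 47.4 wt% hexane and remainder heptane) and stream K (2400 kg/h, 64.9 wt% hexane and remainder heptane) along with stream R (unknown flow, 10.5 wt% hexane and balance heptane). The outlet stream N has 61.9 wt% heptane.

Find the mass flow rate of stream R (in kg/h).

Let R be the unknown flow. Total out = 2647 + R.
heptane balance: 972.32 + 0.895·R = 0.619·(2647 + R)
(0.895 − 0.619)·R = 0.619×2647 − 972.32 = 666.17
R = 666.17 / 0.276 = 2413.7 kg/h

2414 kg/h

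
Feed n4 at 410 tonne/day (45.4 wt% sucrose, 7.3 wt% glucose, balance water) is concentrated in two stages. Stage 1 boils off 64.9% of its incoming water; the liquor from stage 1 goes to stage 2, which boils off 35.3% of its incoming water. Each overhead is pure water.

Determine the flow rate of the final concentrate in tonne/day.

water in feed = 410×0.473 = 193.93 tonne/day.
After stage 1: water left = (1−0.649)×193.93 = 68.069; stream total = 284.14 tonne/day.
After stage 2: water left = (1−0.353)×68.069 = 44.041; final concentrate = 260.11 tonne/day.

260.1 tonne/day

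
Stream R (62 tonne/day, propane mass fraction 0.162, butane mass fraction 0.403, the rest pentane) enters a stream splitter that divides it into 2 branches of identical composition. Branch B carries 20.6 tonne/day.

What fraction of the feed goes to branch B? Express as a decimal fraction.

0.332

Fraction to B = 20.6/62 = 0.3323.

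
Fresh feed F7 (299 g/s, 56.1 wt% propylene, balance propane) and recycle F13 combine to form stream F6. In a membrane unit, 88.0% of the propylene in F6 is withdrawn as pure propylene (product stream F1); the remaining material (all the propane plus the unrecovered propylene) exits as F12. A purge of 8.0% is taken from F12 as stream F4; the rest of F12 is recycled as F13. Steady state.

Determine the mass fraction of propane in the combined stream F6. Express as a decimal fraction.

propane enters only via F7 and leaves only via the purge: 299×0.439 = 0.080×(propane in F12), and the membrane unit passes all propane, so propane in F6 = propane in F12 = 1640.8 g/s.
propylene in F6: m_A = 299×0.561 + (1−0.080)·(1−0.880)·m_A, so m_A = 167.74/0.8896 = 188.56 g/s.
F6 = 188.56 + 1640.8 = 1829.3 g/s.
propane fraction in F6 = 1640.8/1829.3 = 0.897.

0.897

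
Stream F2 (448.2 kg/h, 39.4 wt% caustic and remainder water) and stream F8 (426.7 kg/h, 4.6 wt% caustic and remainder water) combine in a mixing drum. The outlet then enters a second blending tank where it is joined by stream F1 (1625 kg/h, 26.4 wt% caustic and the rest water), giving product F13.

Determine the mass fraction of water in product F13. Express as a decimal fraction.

Overall, product flow = 2499.9 kg/h.
water in = 448.2×0.606 + 426.7×0.954 + 1625×0.736 = 1874.7 kg/h.
water fraction in F13 = 0.750.

0.750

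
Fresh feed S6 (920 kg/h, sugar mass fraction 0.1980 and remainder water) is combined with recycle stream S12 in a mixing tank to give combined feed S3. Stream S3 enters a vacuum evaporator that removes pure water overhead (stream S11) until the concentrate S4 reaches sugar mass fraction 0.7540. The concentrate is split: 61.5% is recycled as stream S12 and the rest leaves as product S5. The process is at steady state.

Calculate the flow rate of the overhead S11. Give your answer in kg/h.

678.4 kg/h

Overall sugar balance (none leaves overhead): sugar in fresh feed = sugar in product, i.e. 920×0.198 = (1−0.615)·S4·0.754.
S4 = 182.16/(0.754×0.385) = 627.51 kg/h.
Recycle S12 = 0.615×627.51 = 385.92 kg/h.
Combined feed S3 = 920 + 385.92 = 1305.9 kg/h.
Overhead S11 = S3 − S4 = 1305.9 − 627.51 = 678.41 kg/h.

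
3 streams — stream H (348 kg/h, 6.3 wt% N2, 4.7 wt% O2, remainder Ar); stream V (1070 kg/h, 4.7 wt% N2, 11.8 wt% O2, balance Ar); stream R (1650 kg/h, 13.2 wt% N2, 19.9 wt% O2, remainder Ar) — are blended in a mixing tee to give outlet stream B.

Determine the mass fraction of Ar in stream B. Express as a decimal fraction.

Total flow out = 348 + 1070 + 1650 = 3068 kg/h.
Ar in = 348×0.890 + 1070×0.835 + 1650×0.669 = 2307 kg/h.
Ar mass fraction in B = 2307/3068 = 0.752.

0.752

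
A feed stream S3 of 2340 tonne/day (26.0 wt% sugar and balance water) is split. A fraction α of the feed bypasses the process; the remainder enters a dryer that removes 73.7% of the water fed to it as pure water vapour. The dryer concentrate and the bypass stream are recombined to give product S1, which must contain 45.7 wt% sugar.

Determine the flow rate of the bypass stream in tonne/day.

All 2340×0.260 = 608.4 tonne/day of sugar reaches S1, so S1 = 608.4/0.457 = 1331.3 tonne/day and vapour = 1008.7 tonne/day.
The evaporator receives (1−α)·2340 of feed at 0.740 water and removes 0.737 of that water:
0.737×0.740×(1−α)×2340 = 1008.7
(1−α) = 1008.7/1276.2 = 0.7904;  α = 0.2096.
Bypass flow = 0.2096×2340 = 490.45 tonne/day.

490.4 tonne/day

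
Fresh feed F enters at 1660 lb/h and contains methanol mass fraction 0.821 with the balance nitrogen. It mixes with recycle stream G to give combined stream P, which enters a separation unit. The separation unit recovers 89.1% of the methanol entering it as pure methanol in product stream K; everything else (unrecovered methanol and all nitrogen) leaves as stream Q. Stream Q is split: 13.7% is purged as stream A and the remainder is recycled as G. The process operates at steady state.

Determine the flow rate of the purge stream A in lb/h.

nitrogen enters only via F and leaves only via the purge: 1660×0.179 = 0.137×(nitrogen in Q), and the separation unit passes all nitrogen, so nitrogen in P = nitrogen in Q = 2168.9 lb/h.
methanol in P: m_A = 1660×0.821 + (1−0.137)·(1−0.891)·m_A, so m_A = 1362.9/0.9059 = 1504.4 lb/h.
Q = (1−0.891)×1504.4 + 2168.9 = 2332.9 lb/h.
Purge A = 0.137×2332.9 = 319.6 lb/h.

319.6 lb/h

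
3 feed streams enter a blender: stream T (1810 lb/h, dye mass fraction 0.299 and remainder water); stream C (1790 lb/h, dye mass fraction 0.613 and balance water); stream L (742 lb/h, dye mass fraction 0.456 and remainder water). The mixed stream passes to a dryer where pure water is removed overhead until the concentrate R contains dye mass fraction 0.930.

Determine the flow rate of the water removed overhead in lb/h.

dye entering = 1810×0.299 + 1790×0.613 + 742×0.456 = 1976.8 lb/h.
All dye reports to R, so R = 1976.8/0.930 = 2125.6 lb/h.
Total feed = 4342 lb/h; overhead = 4342 − 2125.6 = 2216.4 lb/h.

2216 lb/h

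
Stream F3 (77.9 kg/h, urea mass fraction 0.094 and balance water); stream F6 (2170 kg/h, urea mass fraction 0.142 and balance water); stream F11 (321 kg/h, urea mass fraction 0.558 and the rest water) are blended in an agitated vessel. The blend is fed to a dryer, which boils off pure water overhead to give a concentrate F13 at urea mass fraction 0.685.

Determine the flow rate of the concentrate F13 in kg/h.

urea entering = 77.9×0.094 + 2170×0.142 + 321×0.558 = 494.58 kg/h.
All urea reports to F13, so F13 = 494.58/0.685 = 722.02 kg/h.

722 kg/h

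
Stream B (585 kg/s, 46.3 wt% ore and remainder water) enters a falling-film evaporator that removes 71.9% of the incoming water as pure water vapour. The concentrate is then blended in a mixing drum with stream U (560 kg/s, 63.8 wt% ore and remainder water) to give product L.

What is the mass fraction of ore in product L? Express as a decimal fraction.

Vapour removed = 0.719×0.537×585 = 225.87 kg/s; concentrate = 359.13 kg/s.
ore reaching the mixer = 270.86 (from concentrate) + 560×0.638 = 628.13 kg/s.
Product flow = 359.13 + 560 = 919.13 kg/s; ore fraction = 0.683.

0.683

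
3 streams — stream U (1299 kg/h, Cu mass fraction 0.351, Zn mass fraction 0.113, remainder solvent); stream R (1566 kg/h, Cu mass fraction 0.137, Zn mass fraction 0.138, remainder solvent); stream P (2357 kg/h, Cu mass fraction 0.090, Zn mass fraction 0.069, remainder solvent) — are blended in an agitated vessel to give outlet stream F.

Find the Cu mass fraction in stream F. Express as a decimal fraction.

0.169

Total flow out = 1299 + 1566 + 2357 = 5222 kg/h.
Cu in = 1299×0.351 + 1566×0.137 + 2357×0.090 = 882.62 kg/h.
Cu mass fraction in F = 882.62/5222 = 0.169.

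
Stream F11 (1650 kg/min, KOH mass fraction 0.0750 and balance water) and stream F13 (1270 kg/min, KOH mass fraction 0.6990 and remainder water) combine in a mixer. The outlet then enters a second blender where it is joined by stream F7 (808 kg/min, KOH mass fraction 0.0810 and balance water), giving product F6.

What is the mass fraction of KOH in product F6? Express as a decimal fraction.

Overall, product flow = 3728 kg/min.
KOH in = 1650×0.075 + 1270×0.699 + 808×0.081 = 1076.9 kg/min.
KOH fraction in F6 = 0.2889.

0.2889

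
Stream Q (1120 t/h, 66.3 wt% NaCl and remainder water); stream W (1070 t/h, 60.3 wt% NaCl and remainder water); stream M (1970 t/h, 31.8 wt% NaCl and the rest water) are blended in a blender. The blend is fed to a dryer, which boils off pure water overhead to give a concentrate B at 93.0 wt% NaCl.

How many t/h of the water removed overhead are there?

NaCl entering = 1120×0.663 + 1070×0.603 + 1970×0.318 = 2014.2 t/h.
All NaCl reports to B, so B = 2014.2/0.930 = 2165.8 t/h.
Total feed = 4160 t/h; overhead = 4160 − 2165.8 = 1994.2 t/h.

1994 t/h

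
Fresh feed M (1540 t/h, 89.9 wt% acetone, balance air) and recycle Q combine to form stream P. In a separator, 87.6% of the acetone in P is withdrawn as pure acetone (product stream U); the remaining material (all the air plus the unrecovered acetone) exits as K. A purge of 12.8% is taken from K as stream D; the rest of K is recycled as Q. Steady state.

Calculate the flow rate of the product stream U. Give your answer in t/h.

1360 t/h

acetone in P: m_A = 1540×0.899 + (1−0.128)·(1−0.876)·m_A, so m_A = 1384.5/0.8919 = 1552.3 t/h.
Product U = 0.876×1552.3 = 1359.8 t/h.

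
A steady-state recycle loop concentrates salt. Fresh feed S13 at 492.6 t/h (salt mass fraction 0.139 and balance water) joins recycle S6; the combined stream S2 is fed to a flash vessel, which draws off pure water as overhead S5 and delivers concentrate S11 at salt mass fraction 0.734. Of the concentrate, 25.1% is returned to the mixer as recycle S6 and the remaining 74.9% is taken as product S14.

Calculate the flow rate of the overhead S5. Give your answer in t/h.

Overall salt balance (none leaves overhead): salt in fresh feed = salt in product, i.e. 492.6×0.139 = (1−0.251)·S11·0.734.
S11 = 68.471/(0.734×0.749) = 124.55 t/h.
Recycle S6 = 0.251×124.55 = 31.261 t/h.
Combined feed S2 = 492.6 + 31.261 = 523.86 t/h.
Overhead S5 = S2 − S11 = 523.86 − 124.55 = 399.31 t/h.

399.3 t/h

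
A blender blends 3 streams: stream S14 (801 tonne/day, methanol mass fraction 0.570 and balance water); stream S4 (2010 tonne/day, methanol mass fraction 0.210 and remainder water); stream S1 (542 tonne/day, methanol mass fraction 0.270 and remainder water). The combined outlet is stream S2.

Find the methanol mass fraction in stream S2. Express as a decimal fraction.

Total flow out = 801 + 2010 + 542 = 3353 tonne/day.
methanol in = 801×0.570 + 2010×0.210 + 542×0.270 = 1025 tonne/day.
methanol mass fraction in S2 = 1025/3353 = 0.306.

0.306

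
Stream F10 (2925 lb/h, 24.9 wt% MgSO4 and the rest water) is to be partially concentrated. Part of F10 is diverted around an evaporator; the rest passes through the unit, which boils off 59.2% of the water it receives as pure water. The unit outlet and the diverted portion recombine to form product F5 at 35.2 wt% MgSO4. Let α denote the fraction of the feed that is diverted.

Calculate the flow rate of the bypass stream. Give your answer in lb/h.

999.9 lb/h

All 2925×0.249 = 728.33 lb/h of MgSO4 reaches F5, so F5 = 728.33/0.352 = 2069.1 lb/h and vapour = 855.89 lb/h.
The evaporator receives (1−α)·2925 of feed at 0.751 water and removes 0.592 of that water:
0.592×0.751×(1−α)×2925 = 855.89
(1−α) = 855.89/1300.4 = 0.6582;  α = 0.3418.
Bypass flow = 0.3418×2925 = 999.88 lb/h.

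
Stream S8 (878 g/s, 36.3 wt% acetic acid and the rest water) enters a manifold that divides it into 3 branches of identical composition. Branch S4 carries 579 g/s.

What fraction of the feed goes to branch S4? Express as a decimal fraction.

Fraction to S4 = 579/878 = 0.6595.

0.659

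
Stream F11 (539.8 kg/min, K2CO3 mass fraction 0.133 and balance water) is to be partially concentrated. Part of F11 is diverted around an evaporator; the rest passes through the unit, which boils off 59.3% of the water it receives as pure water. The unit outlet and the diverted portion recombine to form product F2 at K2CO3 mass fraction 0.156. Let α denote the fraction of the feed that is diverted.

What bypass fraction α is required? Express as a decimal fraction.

All 539.8×0.133 = 71.793 kg/min of K2CO3 reaches F2, so F2 = 71.793/0.156 = 460.21 kg/min and vapour = 79.586 kg/min.
The evaporator receives (1−α)·539.8 of feed at 0.867 water and removes 0.593 of that water:
0.593×0.867×(1−α)×539.8 = 79.586
(1−α) = 79.586/277.53 = 0.2868;  α = 0.7132.

0.713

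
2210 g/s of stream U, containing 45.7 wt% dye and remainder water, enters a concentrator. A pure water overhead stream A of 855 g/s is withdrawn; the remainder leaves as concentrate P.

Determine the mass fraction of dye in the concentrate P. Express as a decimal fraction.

dye is not removed: 2210×0.457 = 1010 g/s of dye enters P.
Concentrate = 2210 − 855 = 1355 g/s.
Mass fraction = 1010/1355 = 0.7454.

0.7454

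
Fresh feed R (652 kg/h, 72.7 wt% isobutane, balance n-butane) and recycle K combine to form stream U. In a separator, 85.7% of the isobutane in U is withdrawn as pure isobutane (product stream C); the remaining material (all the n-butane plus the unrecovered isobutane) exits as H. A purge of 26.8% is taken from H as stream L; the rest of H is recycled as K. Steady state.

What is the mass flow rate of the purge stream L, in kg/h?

198.3 kg/h

n-butane enters only via R and leaves only via the purge: 652×0.273 = 0.268×(n-butane in H), and the separator passes all n-butane, so n-butane in U = n-butane in H = 664.16 kg/h.
isobutane in U: m_A = 652×0.727 + (1−0.268)·(1−0.857)·m_A, so m_A = 474/0.8953 = 529.42 kg/h.
H = (1−0.857)×529.42 + 664.16 = 739.87 kg/h.
Purge L = 0.268×739.87 = 198.29 kg/h.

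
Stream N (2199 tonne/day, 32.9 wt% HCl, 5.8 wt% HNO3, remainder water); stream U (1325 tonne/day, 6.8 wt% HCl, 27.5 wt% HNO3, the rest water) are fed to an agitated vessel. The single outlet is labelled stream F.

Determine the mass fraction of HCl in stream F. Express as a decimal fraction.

0.231

Total flow out = 2199 + 1325 = 3524 tonne/day.
HCl in = 2199×0.329 + 1325×0.068 = 813.57 tonne/day.
HCl mass fraction in F = 813.57/3524 = 0.231.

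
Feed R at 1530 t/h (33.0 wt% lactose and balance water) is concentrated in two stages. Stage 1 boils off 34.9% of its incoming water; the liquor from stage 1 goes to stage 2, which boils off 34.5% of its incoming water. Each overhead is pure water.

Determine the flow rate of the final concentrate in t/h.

942 t/h

water in feed = 1530×0.670 = 1025.1 t/h.
After stage 1: water left = (1−0.349)×1025.1 = 667.34; stream total = 1172.2 t/h.
After stage 2: water left = (1−0.345)×667.34 = 437.11; final concentrate = 942.01 t/h.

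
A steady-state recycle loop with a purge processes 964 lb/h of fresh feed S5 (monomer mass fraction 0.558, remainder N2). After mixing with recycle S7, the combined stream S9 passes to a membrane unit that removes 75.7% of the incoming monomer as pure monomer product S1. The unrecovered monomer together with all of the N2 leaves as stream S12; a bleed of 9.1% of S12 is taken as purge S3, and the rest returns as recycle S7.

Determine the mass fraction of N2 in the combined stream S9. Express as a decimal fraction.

0.871

N2 enters only via S5 and leaves only via the purge: 964×0.442 = 0.091×(N2 in S12), and the membrane unit passes all N2, so N2 in S9 = N2 in S12 = 4682.3 lb/h.
monomer in S9: m_A = 964×0.558 + (1−0.091)·(1−0.757)·m_A, so m_A = 537.91/0.7791 = 690.42 lb/h.
S9 = 690.42 + 4682.3 = 5372.7 lb/h.
N2 fraction in S9 = 4682.3/5372.7 = 0.871.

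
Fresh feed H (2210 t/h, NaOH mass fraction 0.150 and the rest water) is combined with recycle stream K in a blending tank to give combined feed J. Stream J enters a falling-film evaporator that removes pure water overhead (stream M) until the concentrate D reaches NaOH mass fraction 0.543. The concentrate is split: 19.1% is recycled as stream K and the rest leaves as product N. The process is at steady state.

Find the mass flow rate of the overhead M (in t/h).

1600 t/h

Overall NaOH balance (none leaves overhead): NaOH in fresh feed = NaOH in product, i.e. 2210×0.150 = (1−0.191)·D·0.543.
D = 331.5/(0.543×0.809) = 754.63 t/h.
Recycle K = 0.191×754.63 = 144.13 t/h.
Combined feed J = 2210 + 144.13 = 2354.1 t/h.
Overhead M = J − D = 2354.1 − 754.63 = 1599.5 t/h.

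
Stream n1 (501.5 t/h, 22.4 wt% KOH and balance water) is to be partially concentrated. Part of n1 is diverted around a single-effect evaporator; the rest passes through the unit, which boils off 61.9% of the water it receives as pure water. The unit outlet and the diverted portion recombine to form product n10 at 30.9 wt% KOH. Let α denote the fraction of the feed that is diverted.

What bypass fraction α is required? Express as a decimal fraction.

0.427

All 501.5×0.224 = 112.34 t/h of KOH reaches n10, so n10 = 112.34/0.309 = 363.55 t/h and vapour = 137.95 t/h.
The evaporator receives (1−α)·501.5 of feed at 0.776 water and removes 0.619 of that water:
0.619×0.776×(1−α)×501.5 = 137.95
(1−α) = 137.95/240.89 = 0.5727;  α = 0.4273.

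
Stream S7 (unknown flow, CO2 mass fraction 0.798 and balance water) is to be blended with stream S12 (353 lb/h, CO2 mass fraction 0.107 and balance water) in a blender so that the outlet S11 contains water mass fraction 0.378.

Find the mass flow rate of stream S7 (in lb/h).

1033 lb/h

Let S7 be the unknown flow. Total out = 353 + S7.
water balance: 315.23 + 0.202·S7 = 0.378·(353 + S7)
(0.202 − 0.378)·S7 = 0.378×353 − 315.23 = -181.79
S7 = -181.79 / -0.176 = 1032.9 lb/h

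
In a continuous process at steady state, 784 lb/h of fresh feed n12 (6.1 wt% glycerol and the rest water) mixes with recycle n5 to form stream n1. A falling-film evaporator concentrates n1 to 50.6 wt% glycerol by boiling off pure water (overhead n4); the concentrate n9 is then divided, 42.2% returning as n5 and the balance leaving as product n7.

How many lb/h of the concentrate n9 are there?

163.5 lb/h

Overall glycerol balance (none leaves overhead): glycerol in fresh feed = glycerol in product, i.e. 784×0.061 = (1−0.422)·n9·0.506.
n9 = 47.824/(0.506×0.578) = 163.52 lb/h.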